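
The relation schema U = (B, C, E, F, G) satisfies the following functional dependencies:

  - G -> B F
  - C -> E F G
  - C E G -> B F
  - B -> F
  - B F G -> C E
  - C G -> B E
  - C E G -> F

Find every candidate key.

{C}⁺: C→EFG adds E, F, G; CEG→BF adds B → {B, C, E, F, G}.
{G}⁺: G→BF adds B, F; BFG→CE adds C, E → {B, C, E, F, G}.

(C), (G)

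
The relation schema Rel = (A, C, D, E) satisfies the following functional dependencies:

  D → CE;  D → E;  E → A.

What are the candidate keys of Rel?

(D)

{D}⁺: D→CE adds C, E; E→A adds A → {A, C, D, E}.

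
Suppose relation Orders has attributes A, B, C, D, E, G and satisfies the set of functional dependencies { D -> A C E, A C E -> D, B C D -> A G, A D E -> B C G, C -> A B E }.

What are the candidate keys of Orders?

{C}⁺: C→ABE adds A, B, E; ACE→D adds D; BCD→AG adds G → {A, B, C, D, E, G}.
{D}⁺: D→ACE adds A, C, E; ADE→BCG adds B, G → {A, B, C, D, E, G}.

{C}, {D}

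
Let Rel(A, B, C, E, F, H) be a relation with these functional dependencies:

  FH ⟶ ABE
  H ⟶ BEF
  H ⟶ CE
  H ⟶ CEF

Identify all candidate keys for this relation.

{H}

Attribute H never appears on the right-hand side of any dependency, so H must belong to every candidate key.
{H}⁺ = {A, B, C, E, F, H}, which is all of the schema, so {H} is the only candidate key.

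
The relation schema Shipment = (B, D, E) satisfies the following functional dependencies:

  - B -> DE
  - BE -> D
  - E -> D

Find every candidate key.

{B}

Attribute B never appears on the right-hand side of any dependency, so B must belong to every candidate key.
{B}⁺ = {B, D, E}, which is all of the schema, so {B} is the only candidate key.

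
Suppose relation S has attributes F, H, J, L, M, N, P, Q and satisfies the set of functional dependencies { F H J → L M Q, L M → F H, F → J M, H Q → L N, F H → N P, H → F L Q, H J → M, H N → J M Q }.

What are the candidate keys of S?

(H), (F, L), (L, M)

{H}⁺: H→FLQ adds F, L, Q; F→JM adds J, M; HQ→LN adds N; FH→NP adds P → {F, H, J, L, M, N, P, Q}.
{F, L}⁺: F→JM adds J, M; LM→FH adds H; FH→NP adds N, P; H→FLQ adds Q → {F, H, J, L, M, N, P, Q}. Minimal: {L}⁺ = {L}; {F}⁺ = {F, J, M} — none reach the full schema.
{L, M}⁺: LM→FH adds F, H; F→JM adds J; FH→NP adds N, P; H→FLQ adds Q → {F, H, J, L, M, N, P, Q}. Minimal: {M}⁺ = {M}; {L}⁺ = {L} — none reach the full schema.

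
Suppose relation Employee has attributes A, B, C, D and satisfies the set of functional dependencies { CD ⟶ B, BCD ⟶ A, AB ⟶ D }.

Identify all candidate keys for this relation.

(C, D), (A, B, C)

Attribute C never appears on the right-hand side of any dependency, so C must belong to every candidate key.
{C}⁺ = {C}, which is not all of the schema, so we must add further attributes.
{C, D}⁺: CD→B adds B; BCD→A adds A → {A, B, C, D}. Minimal: {D}⁺ = {D}; {C}⁺ = {C} — none reach the full schema.
{A, B, C}⁺: AB→D adds D → {A, B, C, D}. Minimal: {B, C}⁺ = {B, C}; {A, C}⁺ = {A, C}; {A, B}⁺ = {A, B, D} — none reach the full schema.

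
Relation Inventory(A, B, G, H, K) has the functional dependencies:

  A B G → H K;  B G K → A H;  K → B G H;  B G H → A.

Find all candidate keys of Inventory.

{K}⁺: K→BGH adds B, G, H; BGH→A adds A → {A, B, G, H, K}.
{A, B, G}⁺: ABG→HK adds H, K → {A, B, G, H, K}. Minimal: {B, G}⁺ = {B, G}; {A, G}⁺ = {A, G}; {A, B}⁺ = {A, B} — none reach the full schema.
{B, G, H}⁺: BGH→A adds A; ABG→HK adds K → {A, B, G, H, K}. Minimal: {G, H}⁺ = {G, H}; {B, H}⁺ = {B, H}; {B, G}⁺ = {B, G} — none reach the full schema.

(K), (A, B, G), (B, G, H)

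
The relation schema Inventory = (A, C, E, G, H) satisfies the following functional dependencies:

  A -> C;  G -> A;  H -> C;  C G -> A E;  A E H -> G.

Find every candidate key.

(G, H), (A, E, H)

Attribute H never appears on the right-hand side of any dependency, so H must belong to every candidate key.
{H}⁺ = {C, H}, which is not all of the schema, so we must add further attributes.
{G, H}⁺: G→A adds A; H→C adds C; CG→AE adds E → {A, C, E, G, H}. Minimal: {H}⁺ = {C, H}; {G}⁺ = {A, C, E, G} — none reach the full schema.
{A, E, H}⁺: A→C adds C; AEH→G adds G → {A, C, E, G, H}. Minimal: {E, H}⁺ = {C, E, H}; {A, H}⁺ = {A, C, H}; {A, E}⁺ = {A, C, E} — none reach the full schema.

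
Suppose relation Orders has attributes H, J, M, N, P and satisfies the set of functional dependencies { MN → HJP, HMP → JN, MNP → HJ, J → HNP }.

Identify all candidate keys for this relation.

JM, MN, HMP

Attribute M never appears on the right-hand side of any dependency, so M must belong to every candidate key.
{M}⁺ = {M}, which is not all of the schema, so we must add further attributes.
{J, M}⁺: J→HNP adds H, N, P → {H, J, M, N, P}. Minimal: {M}⁺ = {M}; {J}⁺ = {H, J, N, P} — none reach the full schema.
{M, N}⁺: MN→HJP adds H, J, P → {H, J, M, N, P}. Minimal: {N}⁺ = {N}; {M}⁺ = {M} — none reach the full schema.
{H, M, P}⁺: HMP→JN adds J, N → {H, J, M, N, P}. Minimal: {M, P}⁺ = {M, P}; {H, P}⁺ = {H, P}; {H, M}⁺ = {H, M} — none reach the full schema.
Any other superkey contains one of these as a subset, so there are no further candidate keys.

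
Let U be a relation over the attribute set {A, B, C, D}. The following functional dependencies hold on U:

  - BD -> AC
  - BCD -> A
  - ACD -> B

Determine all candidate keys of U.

{B, D}⁺: BD→AC adds A, C → {A, B, C, D}.
{A, C, D}⁺: ACD→B adds B → {A, B, C, D}.
Any other superkey contains one of these as a subset, so there are no further candidate keys.

{B, D}, {A, C, D}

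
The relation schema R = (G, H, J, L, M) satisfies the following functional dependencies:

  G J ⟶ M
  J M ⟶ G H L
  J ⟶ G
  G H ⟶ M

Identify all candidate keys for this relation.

Attribute J never appears on the right-hand side of any dependency, so J must belong to every candidate key.
{J}⁺ = {G, H, J, L, M}, which is all of the schema, so {J} is the only candidate key.

{J}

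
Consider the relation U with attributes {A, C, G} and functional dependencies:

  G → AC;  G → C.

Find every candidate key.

{G}⁺: G→AC adds A, C → {A, C, G}.

(G)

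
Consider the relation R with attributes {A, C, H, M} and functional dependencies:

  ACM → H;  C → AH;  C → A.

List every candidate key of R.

CM

Attributes C, M never appear on any right-hand side, so every candidate key must contain {C, M}.
{C, M}⁺ = {A, C, H, M}, which is all of the schema, so {C, M} is the only candidate key.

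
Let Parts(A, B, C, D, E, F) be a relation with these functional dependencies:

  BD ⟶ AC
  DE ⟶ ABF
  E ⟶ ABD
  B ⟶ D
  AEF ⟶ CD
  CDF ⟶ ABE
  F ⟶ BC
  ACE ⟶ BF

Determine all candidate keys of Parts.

{E}⁺: E→ABD adds A, B, D; BD→AC adds C; DE→ABF adds F → {A, B, C, D, E, F}.
{F}⁺: F→BC adds B, C; B→D adds D; CDF→ABE adds A, E → {A, B, C, D, E, F}.
Any other superkey contains one of these as a subset, so there are no further candidate keys.

{E}; {F}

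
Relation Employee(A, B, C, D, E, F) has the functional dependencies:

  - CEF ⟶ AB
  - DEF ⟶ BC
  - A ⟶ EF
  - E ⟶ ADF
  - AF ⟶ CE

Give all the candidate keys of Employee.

{A}⁺: A→EF adds E, F; E→ADF adds D; AF→CE adds C; CEF→AB adds B → {A, B, C, D, E, F}.
{E}⁺: E→ADF adds A, D, F; AF→CE adds C; CEF→AB adds B → {A, B, C, D, E, F}.

{A}, {E}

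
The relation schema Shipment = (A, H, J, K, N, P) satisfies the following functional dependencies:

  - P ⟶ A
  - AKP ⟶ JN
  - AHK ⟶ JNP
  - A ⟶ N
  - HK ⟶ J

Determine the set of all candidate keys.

Attributes H, K never appear on any right-hand side, so every candidate key must contain {H, K}.
{H, K}⁺ = {H, J, K}, which is not all of the schema, so we must add further attributes.
{A, H, K}⁺: AHK→JNP adds J, N, P → {A, H, J, K, N, P}. Minimal: {H, K}⁺ = {H, J, K}; {A, K}⁺ = {A, K, N}; {A, H}⁺ = {A, H, N} — none reach the full schema.
{H, K, P}⁺: P→A adds A; AKP→JN adds J, N → {A, H, J, K, N, P}. Minimal: {K, P}⁺ = {A, J, K, N, P}; {H, P}⁺ = {A, H, N, P}; {H, K}⁺ = {H, J, K} — none reach the full schema.

AHK, HKP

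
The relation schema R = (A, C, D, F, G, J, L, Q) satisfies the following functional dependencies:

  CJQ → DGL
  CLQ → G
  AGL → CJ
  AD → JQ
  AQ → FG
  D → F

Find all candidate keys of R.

Attribute A never appears on the right-hand side of any dependency, so A must belong to every candidate key.
{A}⁺ = {A}, which is not all of the schema, so we must add further attributes.
{A, C, D}⁺: AD→JQ adds J, Q; AQ→FG adds F, G; CJQ→DGL adds L → {A, C, D, F, G, J, L, Q}. Minimal: {C, D}⁺ = {C, D, F}; {A, D}⁺ = {A, D, F, G, J, Q}; {A, C}⁺ = {A, C} — none reach the full schema.
{A, D, L}⁺: AD→JQ adds J, Q; AQ→FG adds F, G; AGL→CJ adds C → {A, C, D, F, G, J, L, Q}. Minimal: {D, L}⁺ = {D, F, L}; {A, L}⁺ = {A, L}; {A, D}⁺ = {A, D, F, G, J, Q} — none reach the full schema.
{A, L, Q}⁺: AQ→FG adds F, G; AGL→CJ adds C, J; CJQ→DGL adds D → {A, C, D, F, G, J, L, Q}. Minimal: {L, Q}⁺ = {L, Q}; {A, Q}⁺ = {A, F, G, Q}; {A, L}⁺ = {A, L} — none reach the full schema.
{A, C, J, Q}⁺: CJQ→DGL adds D, G, L; AQ→FG adds F → {A, C, D, F, G, J, L, Q}. Minimal: {C, J, Q}⁺ = {C, D, F, G, J, L, Q}; {A, J, Q}⁺ = {A, F, G, J, Q}; {A, C, Q}⁺ = {A, C, F, G, Q}; … — none reach the full schema.
Any other superkey contains one of these as a subset, so there are no further candidate keys.

{A, C, D}, {A, D, L}, {A, L, Q}, {A, C, J, Q}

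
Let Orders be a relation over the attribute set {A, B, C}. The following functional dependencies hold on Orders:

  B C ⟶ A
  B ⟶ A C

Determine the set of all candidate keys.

Attribute B never appears on the right-hand side of any dependency, so B must belong to every candidate key.
{B}⁺ = {A, B, C}, which is all of the schema, so {B} is the only candidate key.

B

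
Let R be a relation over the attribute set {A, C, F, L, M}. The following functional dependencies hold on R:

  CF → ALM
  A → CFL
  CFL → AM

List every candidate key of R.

{A}⁺: A→CFL adds C, F, L; CFL→AM adds M → {A, C, F, L, M}.
{C, F}⁺: CF→ALM adds A, L, M → {A, C, F, L, M}. Minimal: {F}⁺ = {F}; {C}⁺ = {C} — none reach the full schema.

(A), (C, F)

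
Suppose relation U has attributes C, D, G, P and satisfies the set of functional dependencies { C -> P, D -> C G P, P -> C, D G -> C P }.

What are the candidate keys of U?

{D}

Attribute D never appears on the right-hand side of any dependency, so D must belong to every candidate key.
{D}⁺ = {C, D, G, P}, which is all of the schema, so {D} is the only candidate key.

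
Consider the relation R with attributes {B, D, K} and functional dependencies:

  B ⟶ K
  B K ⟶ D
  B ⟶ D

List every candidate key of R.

(B)

Attribute B never appears on the right-hand side of any dependency, so B must belong to every candidate key.
{B}⁺ = {B, D, K}, which is all of the schema, so {B} is the only candidate key.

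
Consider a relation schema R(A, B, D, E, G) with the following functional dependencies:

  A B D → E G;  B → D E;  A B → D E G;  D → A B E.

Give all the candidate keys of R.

{B}, {D}

{B}⁺: B→DE adds D, E; D→ABE adds A; ABD→EG adds G → {A, B, D, E, G}.
{D}⁺: D→ABE adds A, B, E; ABD→EG adds G → {A, B, D, E, G}.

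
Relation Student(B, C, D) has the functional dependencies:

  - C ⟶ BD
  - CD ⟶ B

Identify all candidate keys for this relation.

C

Attribute C never appears on the right-hand side of any dependency, so C must belong to every candidate key.
{C}⁺ = {B, C, D}, which is all of the schema, so {C} is the only candidate key.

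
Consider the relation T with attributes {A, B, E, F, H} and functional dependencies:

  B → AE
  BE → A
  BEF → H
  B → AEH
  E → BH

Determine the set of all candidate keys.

BF, EF

Attribute F never appears on the right-hand side of any dependency, so F must belong to every candidate key.
{F}⁺ = {F}, which is not all of the schema, so we must add further attributes.
{B, F}⁺: B→AE adds A, E; BEF→H adds H → {A, B, E, F, H}. Minimal: {F}⁺ = {F}; {B}⁺ = {A, B, E, H} — none reach the full schema.
{E, F}⁺: E→BH adds B, H; B→AE adds A → {A, B, E, F, H}. Minimal: {F}⁺ = {F}; {E}⁺ = {A, B, E, H} — none reach the full schema.
Any other superkey contains one of these as a subset, so there are no further candidate keys.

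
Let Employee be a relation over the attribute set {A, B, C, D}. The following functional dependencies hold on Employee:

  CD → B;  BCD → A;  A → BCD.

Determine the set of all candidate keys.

{A}⁺: A→BCD adds B, C, D → {A, B, C, D}.
{C, D}⁺: CD→B adds B; BCD→A adds A → {A, B, C, D}. Minimal: {D}⁺ = {D}; {C}⁺ = {C} — none reach the full schema.

{A}, {C, D}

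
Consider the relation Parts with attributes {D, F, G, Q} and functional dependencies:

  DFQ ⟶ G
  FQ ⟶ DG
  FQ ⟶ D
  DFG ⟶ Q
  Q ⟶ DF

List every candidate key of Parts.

(Q), (D, F, G)

{Q}⁺: Q→DF adds D, F; DFQ→G adds G → {D, F, G, Q}.
{D, F, G}⁺: DFG→Q adds Q → {D, F, G, Q}. Minimal: {F, G}⁺ = {F, G}; {D, G}⁺ = {D, G}; {D, F}⁺ = {D, F} — none reach the full schema.
Any other superkey contains one of these as a subset, so there are no further candidate keys.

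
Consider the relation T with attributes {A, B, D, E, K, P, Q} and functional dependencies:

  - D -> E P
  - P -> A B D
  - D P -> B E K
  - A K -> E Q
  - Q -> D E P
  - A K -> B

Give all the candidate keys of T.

(D), (P), (Q), (A, K)

{D}⁺: D→EP adds E, P; P→ABD adds A, B; DP→BEK adds K; AK→EQ adds Q → {A, B, D, E, K, P, Q}.
{P}⁺: P→ABD adds A, B, D; DP→BEK adds E, K; AK→EQ adds Q → {A, B, D, E, K, P, Q}.
{Q}⁺: Q→DEP adds D, E, P; P→ABD adds A, B; DP→BEK adds K → {A, B, D, E, K, P, Q}.
{A, K}⁺: AK→EQ adds E, Q; Q→DEP adds D, P; AK→B adds B → {A, B, D, E, K, P, Q}. Minimal: {K}⁺ = {K}; {A}⁺ = {A} — none reach the full schema.
Any other superkey contains one of these as a subset, so there are no further candidate keys.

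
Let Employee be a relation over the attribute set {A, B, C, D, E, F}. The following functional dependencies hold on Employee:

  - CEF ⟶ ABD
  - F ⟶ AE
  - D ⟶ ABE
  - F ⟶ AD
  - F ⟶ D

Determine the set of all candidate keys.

{C, F}⁺: F→AE adds A, E; F→AD adds D; CEF→ABD adds B → {A, B, C, D, E, F}. Minimal: {F}⁺ = {A, B, D, E, F}; {C}⁺ = {C} — none reach the full schema.
No other minimal superkey exists.

(C, F)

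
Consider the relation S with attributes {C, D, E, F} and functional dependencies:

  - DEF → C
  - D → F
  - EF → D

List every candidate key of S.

{D, E}⁺: D→F adds F; DEF→C adds C → {C, D, E, F}. Minimal: {E}⁺ = {E}; {D}⁺ = {D, F} — none reach the full schema.
{E, F}⁺: EF→D adds D; DEF→C adds C → {C, D, E, F}. Minimal: {F}⁺ = {F}; {E}⁺ = {E} — none reach the full schema.
Any other superkey contains one of these as a subset, so there are no further candidate keys.

{D, E}; {E, F}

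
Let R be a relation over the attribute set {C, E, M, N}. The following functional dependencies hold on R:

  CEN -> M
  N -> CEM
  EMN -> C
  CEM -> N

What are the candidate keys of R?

{N}⁺: N→CEM adds C, E, M → {C, E, M, N}.
{C, E, M}⁺: CEM→N adds N → {C, E, M, N}. Minimal: {E, M}⁺ = {E, M}; {C, M}⁺ = {C, M}; {C, E}⁺ = {C, E} — none reach the full schema.

{N}, {C, E, M}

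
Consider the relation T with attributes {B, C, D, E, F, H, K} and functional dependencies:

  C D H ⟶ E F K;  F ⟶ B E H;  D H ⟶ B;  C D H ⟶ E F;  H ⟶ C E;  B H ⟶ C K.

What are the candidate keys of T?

{D, F}; {D, H}

Attribute D never appears on the right-hand side of any dependency, so D must belong to every candidate key.
{D}⁺ = {D}, which is not all of the schema, so we must add further attributes.
{D, F}⁺: F→BEH adds B, E, H; H→CE adds C; BH→CK adds K → {B, C, D, E, F, H, K}. Minimal: {F}⁺ = {B, C, E, F, H, K}; {D}⁺ = {D} — none reach the full schema.
{D, H}⁺: DH→B adds B; H→CE adds C, E; BH→CK adds K; CDH→EFK adds F → {B, C, D, E, F, H, K}. Minimal: {H}⁺ = {C, E, H}; {D}⁺ = {D} — none reach the full schema.
Any other superkey contains one of these as a subset, so there are no further candidate keys.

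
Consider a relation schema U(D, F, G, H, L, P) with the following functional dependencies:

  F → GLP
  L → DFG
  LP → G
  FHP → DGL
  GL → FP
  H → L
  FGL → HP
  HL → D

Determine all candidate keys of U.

{F}⁺: F→GLP adds G, L, P; L→DFG adds D; FGL→HP adds H → {D, F, G, H, L, P}.
{H}⁺: H→L adds L; HL→D adds D; L→DFG adds F, G; GL→FP adds P → {D, F, G, H, L, P}.
{L}⁺: L→DFG adds D, F, G; GL→FP adds P; FGL→HP adds H → {D, F, G, H, L, P}.

{F}; {H}; {L}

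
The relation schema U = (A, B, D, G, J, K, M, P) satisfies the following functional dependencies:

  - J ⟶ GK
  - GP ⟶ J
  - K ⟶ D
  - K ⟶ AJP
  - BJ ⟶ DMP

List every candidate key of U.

Attribute B never appears on the right-hand side of any dependency, so B must belong to every candidate key.
{B}⁺ = {B}, which is not all of the schema, so we must add further attributes.
{B, J}⁺: J→GK adds G, K; K→D adds D; K→AJP adds A, P; BJ→DMP adds M → {A, B, D, G, J, K, M, P}.
{B, K}⁺: K→D adds D; K→AJP adds A, J, P; BJ→DMP adds M; J→GK adds G → {A, B, D, G, J, K, M, P}.
{B, G, P}⁺: GP→J adds J; BJ→DMP adds D, M; J→GK adds K; K→AJP adds A → {A, B, D, G, J, K, M, P}.
Any other superkey contains one of these as a subset, so there are no further candidate keys.

BJ; BK; BGP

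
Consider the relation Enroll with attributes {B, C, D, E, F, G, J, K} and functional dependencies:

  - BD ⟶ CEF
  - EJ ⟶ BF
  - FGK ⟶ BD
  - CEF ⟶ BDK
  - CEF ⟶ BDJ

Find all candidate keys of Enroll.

{B, D, G}; {F, G, K}; {C, E, F, G}; {C, E, G, J}; {D, E, G, J}; {E, G, J, K}

{B, D, G}⁺: BD→CEF adds C, E, F; CEF→BDK adds K; CEF→BDJ adds J → {B, C, D, E, F, G, J, K}. Minimal: {D, G}⁺ = {D, G}; {B, G}⁺ = {B, G}; {B, D}⁺ = {B, C, D, E, F, J, K} — none reach the full schema.
{F, G, K}⁺: FGK→BD adds B, D; BD→CEF adds C, E; CEF→BDJ adds J → {B, C, D, E, F, G, J, K}. Minimal: {G, K}⁺ = {G, K}; {F, K}⁺ = {F, K}; {F, G}⁺ = {F, G} — none reach the full schema.
{C, E, F, G}⁺: CEF→BDK adds B, D, K; CEF→BDJ adds J → {B, C, D, E, F, G, J, K}. Minimal: {E, F, G}⁺ = {E, F, G}; {C, F, G}⁺ = {C, F, G}; {C, E, G}⁺ = {C, E, G}; … — none reach the full schema.
{C, E, G, J}⁺: EJ→BF adds B, F; CEF→BDK adds D, K → {B, C, D, E, F, G, J, K}. Minimal: {E, G, J}⁺ = {B, E, F, G, J}; {C, G, J}⁺ = {C, G, J}; {C, E, J}⁺ = {B, C, D, E, F, J, K}; … — none reach the full schema.
{D, E, G, J}⁺: EJ→BF adds B, F; BD→CEF adds C; CEF→BDK adds K → {B, C, D, E, F, G, J, K}. Minimal: {E, G, J}⁺ = {B, E, F, G, J}; {D, G, J}⁺ = {D, G, J}; {D, E, J}⁺ = {B, C, D, E, F, J, K}; … — none reach the full schema.
{E, G, J, K}⁺: EJ→BF adds B, F; FGK→BD adds D; BD→CEF adds C → {B, C, D, E, F, G, J, K}. Minimal: {G, J, K}⁺ = {G, J, K}; {E, J, K}⁺ = {B, E, F, J, K}; {E, G, K}⁺ = {E, G, K}; … — none reach the full schema.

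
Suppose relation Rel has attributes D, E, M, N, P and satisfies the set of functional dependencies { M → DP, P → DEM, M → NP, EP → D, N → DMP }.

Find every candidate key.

(M); (N); (P)

{M}⁺: M→DP adds D, P; P→DEM adds E; M→NP adds N → {D, E, M, N, P}.
{N}⁺: N→DMP adds D, M, P; P→DEM adds E → {D, E, M, N, P}.
{P}⁺: P→DEM adds D, E, M; M→NP adds N → {D, E, M, N, P}.
Any other superkey contains one of these as a subset, so there are no further candidate keys.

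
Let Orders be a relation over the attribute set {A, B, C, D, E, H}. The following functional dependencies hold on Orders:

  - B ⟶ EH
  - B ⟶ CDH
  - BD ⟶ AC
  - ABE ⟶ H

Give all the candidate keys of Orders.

Attribute B never appears on the right-hand side of any dependency, so B must belong to every candidate key.
{B}⁺ = {A, B, C, D, E, H}, which is all of the schema, so {B} is the only candidate key.

(B)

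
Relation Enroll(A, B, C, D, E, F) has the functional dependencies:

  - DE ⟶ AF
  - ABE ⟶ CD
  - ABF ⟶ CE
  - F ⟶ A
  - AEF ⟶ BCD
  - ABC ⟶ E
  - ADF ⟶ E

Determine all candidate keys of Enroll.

{B, F}⁺: F→A adds A; ABF→CE adds C, E; AEF→BCD adds D → {A, B, C, D, E, F}. Minimal: {F}⁺ = {A, F}; {B}⁺ = {B} — none reach the full schema.
{D, E}⁺: DE→AF adds A, F; AEF→BCD adds B, C → {A, B, C, D, E, F}. Minimal: {E}⁺ = {E}; {D}⁺ = {D} — none reach the full schema.
{D, F}⁺: F→A adds A; ADF→E adds E; AEF→BCD adds B, C → {A, B, C, D, E, F}. Minimal: {F}⁺ = {A, F}; {D}⁺ = {D} — none reach the full schema.
{E, F}⁺: F→A adds A; AEF→BCD adds B, C, D → {A, B, C, D, E, F}. Minimal: {F}⁺ = {A, F}; {E}⁺ = {E} — none reach the full schema.
{A, B, C}⁺: ABC→E adds E; ABE→CD adds D; DE→AF adds F → {A, B, C, D, E, F}. Minimal: {B, C}⁺ = {B, C}; {A, C}⁺ = {A, C}; {A, B}⁺ = {A, B} — none reach the full schema.
{A, B, E}⁺: ABE→CD adds C, D; DE→AF adds F → {A, B, C, D, E, F}. Minimal: {B, E}⁺ = {B, E}; {A, E}⁺ = {A, E}; {A, B}⁺ = {A, B} — none reach the full schema.

BF, DE, DF, EF, ABC, ABE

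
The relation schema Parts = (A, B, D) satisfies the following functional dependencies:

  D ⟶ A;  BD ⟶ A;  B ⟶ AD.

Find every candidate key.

{B}

Attribute B never appears on the right-hand side of any dependency, so B must belong to every candidate key.
{B}⁺ = {A, B, D}, which is all of the schema, so {B} is the only candidate key.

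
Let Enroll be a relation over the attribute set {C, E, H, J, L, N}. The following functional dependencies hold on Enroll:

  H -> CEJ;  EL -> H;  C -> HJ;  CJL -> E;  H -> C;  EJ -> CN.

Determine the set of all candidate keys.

{C, L}, {E, L}, {H, L}

Attribute L never appears on the right-hand side of any dependency, so L must belong to every candidate key.
{L}⁺ = {L}, which is not all of the schema, so we must add further attributes.
{C, L}⁺: C→HJ adds H, J; CJL→E adds E; EJ→CN adds N → {C, E, H, J, L, N}.
{E, L}⁺: EL→H adds H; H→C adds C; H→CEJ adds J; EJ→CN adds N → {C, E, H, J, L, N}.
{H, L}⁺: H→CEJ adds C, E, J; EJ→CN adds N → {C, E, H, J, L, N}.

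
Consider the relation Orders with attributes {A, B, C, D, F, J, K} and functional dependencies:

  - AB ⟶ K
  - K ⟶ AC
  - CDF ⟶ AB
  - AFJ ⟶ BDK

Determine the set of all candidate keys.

{A, F, J}⁺: AFJ→BDK adds B, D, K; K→AC adds C → {A, B, C, D, F, J, K}. Minimal: {F, J}⁺ = {F, J}; {A, J}⁺ = {A, J}; {A, F}⁺ = {A, F} — none reach the full schema.
{F, J, K}⁺: K→AC adds A, C; AFJ→BDK adds B, D → {A, B, C, D, F, J, K}. Minimal: {J, K}⁺ = {A, C, J, K}; {F, K}⁺ = {A, C, F, K}; {F, J}⁺ = {F, J} — none reach the full schema.
{C, D, F, J}⁺: CDF→AB adds A, B; AFJ→BDK adds K → {A, B, C, D, F, J, K}. Minimal: {D, F, J}⁺ = {D, F, J}; {C, F, J}⁺ = {C, F, J}; {C, D, J}⁺ = {C, D, J}; … — none reach the full schema.
Any other superkey contains one of these as a subset, so there are no further candidate keys.

{A, F, J}, {F, J, K}, {C, D, F, J}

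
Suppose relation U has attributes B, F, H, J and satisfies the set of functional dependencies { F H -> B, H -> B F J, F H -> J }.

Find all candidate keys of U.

{H}

Attribute H never appears on the right-hand side of any dependency, so H must belong to every candidate key.
{H}⁺ = {B, F, H, J}, which is all of the schema, so {H} is the only candidate key.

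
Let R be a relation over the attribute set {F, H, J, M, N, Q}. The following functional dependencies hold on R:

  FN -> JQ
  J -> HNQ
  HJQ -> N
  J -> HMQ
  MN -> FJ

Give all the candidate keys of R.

{J}⁺: J→HNQ adds H, N, Q; J→HMQ adds M; MN→FJ adds F → {F, H, J, M, N, Q}.
{F, N}⁺: FN→JQ adds J, Q; J→HNQ adds H; J→HMQ adds M → {F, H, J, M, N, Q}.
{M, N}⁺: MN→FJ adds F, J; FN→JQ adds Q; J→HNQ adds H → {F, H, J, M, N, Q}.
Any other superkey contains one of these as a subset, so there are no further candidate keys.

{J}, {F, N}, {M, N}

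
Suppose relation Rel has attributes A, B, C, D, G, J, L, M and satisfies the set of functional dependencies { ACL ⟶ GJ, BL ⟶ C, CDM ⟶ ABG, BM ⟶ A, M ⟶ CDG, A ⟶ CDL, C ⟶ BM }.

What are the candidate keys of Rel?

A, C, M, BL

{A}⁺: A→CDL adds C, D, L; C→BM adds B, M; ACL→GJ adds G, J → {A, B, C, D, G, J, L, M}.
{C}⁺: C→BM adds B, M; BM→A adds A; M→CDG adds D, G; A→CDL adds L; ACL→GJ adds J → {A, B, C, D, G, J, L, M}.
{M}⁺: M→CDG adds C, D, G; C→BM adds B; CDM→ABG adds A; A→CDL adds L; ACL→GJ adds J → {A, B, C, D, G, J, L, M}.
{B, L}⁺: BL→C adds C; C→BM adds M; BM→A adds A; M→CDG adds D, G; ACL→GJ adds J → {A, B, C, D, G, J, L, M}.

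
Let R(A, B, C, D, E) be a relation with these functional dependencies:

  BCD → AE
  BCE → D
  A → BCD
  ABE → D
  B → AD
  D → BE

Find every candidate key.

{A}, {B}, {D}

{A}⁺: A→BCD adds B, C, D; D→BE adds E → {A, B, C, D, E}.
{B}⁺: B→AD adds A, D; D→BE adds E; A→BCD adds C → {A, B, C, D, E}.
{D}⁺: D→BE adds B, E; B→AD adds A; A→BCD adds C → {A, B, C, D, E}.
Any other superkey contains one of these as a subset, so there are no further candidate keys.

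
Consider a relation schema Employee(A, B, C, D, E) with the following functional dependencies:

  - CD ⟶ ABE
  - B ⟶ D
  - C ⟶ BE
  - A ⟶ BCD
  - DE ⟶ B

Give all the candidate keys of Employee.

{A}; {C}

{A}⁺: A→BCD adds B, C, D; CD→ABE adds E → {A, B, C, D, E}.
{C}⁺: C→BE adds B, E; B→D adds D; CD→ABE adds A → {A, B, C, D, E}.
Any other superkey contains one of these as a subset, so there are no further candidate keys.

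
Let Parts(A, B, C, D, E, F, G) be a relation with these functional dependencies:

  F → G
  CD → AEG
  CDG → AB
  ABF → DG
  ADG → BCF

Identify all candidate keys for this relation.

{C, D}⁺: CD→AEG adds A, E, G; CDG→AB adds B; ADG→BCF adds F → {A, B, C, D, E, F, G}. Minimal: {D}⁺ = {D}; {C}⁺ = {C} — none reach the full schema.
{A, B, F}⁺: F→G adds G; ABF→DG adds D; ADG→BCF adds C; CD→AEG adds E → {A, B, C, D, E, F, G}. Minimal: {B, F}⁺ = {B, F, G}; {A, F}⁺ = {A, F, G}; {A, B}⁺ = {A, B} — none reach the full schema.
{A, D, F}⁺: F→G adds G; ADG→BCF adds B, C; CD→AEG adds E → {A, B, C, D, E, F, G}. Minimal: {D, F}⁺ = {D, F, G}; {A, F}⁺ = {A, F, G}; {A, D}⁺ = {A, D} — none reach the full schema.
{A, D, G}⁺: ADG→BCF adds B, C, F; CD→AEG adds E → {A, B, C, D, E, F, G}. Minimal: {D, G}⁺ = {D, G}; {A, G}⁺ = {A, G}; {A, D}⁺ = {A, D} — none reach the full schema.

{C, D}, {A, B, F}, {A, D, F}, {A, D, G}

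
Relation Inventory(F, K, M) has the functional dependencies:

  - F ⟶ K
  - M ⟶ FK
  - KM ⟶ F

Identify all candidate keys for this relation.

M

Attribute M never appears on the right-hand side of any dependency, so M must belong to every candidate key.
{M}⁺ = {F, K, M}, which is all of the schema, so {M} is the only candidate key.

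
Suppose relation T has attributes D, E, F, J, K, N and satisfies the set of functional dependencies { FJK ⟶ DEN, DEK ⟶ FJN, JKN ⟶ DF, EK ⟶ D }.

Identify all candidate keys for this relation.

(E, K), (F, J, K), (J, K, N)

Attribute K never appears on the right-hand side of any dependency, so K must belong to every candidate key.
{K}⁺ = {K}, which is not all of the schema, so we must add further attributes.
{E, K}⁺: EK→D adds D; DEK→FJN adds F, J, N → {D, E, F, J, K, N}. Minimal: {K}⁺ = {K}; {E}⁺ = {E} — none reach the full schema.
{F, J, K}⁺: FJK→DEN adds D, E, N → {D, E, F, J, K, N}. Minimal: {J, K}⁺ = {J, K}; {F, K}⁺ = {F, K}; {F, J}⁺ = {F, J} — none reach the full schema.
{J, K, N}⁺: JKN→DF adds D, F; FJK→DEN adds E → {D, E, F, J, K, N}. Minimal: {K, N}⁺ = {K, N}; {J, N}⁺ = {J, N}; {J, K}⁺ = {J, K} — none reach the full schema.
Any other superkey contains one of these as a subset, so there are no further candidate keys.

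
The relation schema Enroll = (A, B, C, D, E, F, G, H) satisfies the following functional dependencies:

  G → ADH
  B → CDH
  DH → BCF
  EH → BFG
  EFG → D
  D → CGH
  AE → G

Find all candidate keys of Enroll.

{A, E}; {B, E}; {D, E}; {E, G}; {E, H}

{A, E}⁺: AE→G adds G; G→ADH adds D, H; DH→BCF adds B, C, F → {A, B, C, D, E, F, G, H}.
{B, E}⁺: B→CDH adds C, D, H; DH→BCF adds F; EH→BFG adds G; G→ADH adds A → {A, B, C, D, E, F, G, H}.
{D, E}⁺: D→CGH adds C, G, H; G→ADH adds A; DH→BCF adds B, F → {A, B, C, D, E, F, G, H}.
{E, G}⁺: G→ADH adds A, D, H; DH→BCF adds B, C, F → {A, B, C, D, E, F, G, H}.
{E, H}⁺: EH→BFG adds B, F, G; EFG→D adds D; D→CGH adds C; G→ADH adds A → {A, B, C, D, E, F, G, H}.
Any other superkey contains one of these as a subset, so there are no further candidate keys.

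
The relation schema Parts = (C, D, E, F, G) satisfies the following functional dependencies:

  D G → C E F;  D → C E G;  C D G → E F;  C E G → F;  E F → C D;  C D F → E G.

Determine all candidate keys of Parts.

{D}⁺: D→CEG adds C, E, G; CDG→EF adds F → {C, D, E, F, G}.
{E, F}⁺: EF→CD adds C, D; CDF→EG adds G → {C, D, E, F, G}.
{C, E, G}⁺: CEG→F adds F; EF→CD adds D → {C, D, E, F, G}.
Any other superkey contains one of these as a subset, so there are no further candidate keys.

{D}; {E, F}; {C, E, G}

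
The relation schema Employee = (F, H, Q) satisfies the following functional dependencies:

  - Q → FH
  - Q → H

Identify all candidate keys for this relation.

Attribute Q never appears on the right-hand side of any dependency, so Q must belong to every candidate key.
{Q}⁺ = {F, H, Q}, which is all of the schema, so {Q} is the only candidate key.

Q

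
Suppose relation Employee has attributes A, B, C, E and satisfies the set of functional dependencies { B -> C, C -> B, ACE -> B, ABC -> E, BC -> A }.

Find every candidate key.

{B}, {C}

{B}⁺: B→C adds C; BC→A adds A; ABC→E adds E → {A, B, C, E}.
{C}⁺: C→B adds B; BC→A adds A; ABC→E adds E → {A, B, C, E}.
Any other superkey contains one of these as a subset, so there are no further candidate keys.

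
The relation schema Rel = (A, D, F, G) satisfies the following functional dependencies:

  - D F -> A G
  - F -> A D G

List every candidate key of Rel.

Attribute F never appears on the right-hand side of any dependency, so F must belong to every candidate key.
{F}⁺ = {A, D, F, G}, which is all of the schema, so {F} is the only candidate key.

{F}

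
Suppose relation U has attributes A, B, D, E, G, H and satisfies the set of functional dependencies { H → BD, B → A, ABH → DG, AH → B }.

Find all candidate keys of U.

{E, H}⁺: H→BD adds B, D; B→A adds A; ABH→DG adds G → {A, B, D, E, G, H}. Minimal: {H}⁺ = {A, B, D, G, H}; {E}⁺ = {E} — none reach the full schema.
No other minimal superkey exists.

{E, H}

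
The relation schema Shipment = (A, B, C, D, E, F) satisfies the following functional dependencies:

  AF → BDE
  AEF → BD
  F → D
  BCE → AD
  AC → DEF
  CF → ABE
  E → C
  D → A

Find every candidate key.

{F}⁺: F→D adds D; D→A adds A; AF→BDE adds B, E; E→C adds C → {A, B, C, D, E, F}.
{A, C}⁺: AC→DEF adds D, E, F; CF→ABE adds B → {A, B, C, D, E, F}.
{A, E}⁺: E→C adds C; AC→DEF adds D, F; CF→ABE adds B → {A, B, C, D, E, F}.
{B, E}⁺: E→C adds C; BCE→AD adds A, D; AC→DEF adds F → {A, B, C, D, E, F}.
{C, D}⁺: D→A adds A; AC→DEF adds E, F; CF→ABE adds B → {A, B, C, D, E, F}.
{D, E}⁺: E→C adds C; D→A adds A; AC→DEF adds F; CF→ABE adds B → {A, B, C, D, E, F}.
Any other superkey contains one of these as a subset, so there are no further candidate keys.

F; AC; AE; BE; CD; DE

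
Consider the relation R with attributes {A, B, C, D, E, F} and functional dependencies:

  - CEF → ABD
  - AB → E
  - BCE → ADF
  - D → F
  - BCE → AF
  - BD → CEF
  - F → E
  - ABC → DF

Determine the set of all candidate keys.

{B, D}⁺: D→F adds F; BD→CEF adds C, E; CEF→ABD adds A → {A, B, C, D, E, F}. Minimal: {D}⁺ = {D, E, F}; {B}⁺ = {B} — none reach the full schema.
{C, D}⁺: D→F adds F; F→E adds E; CEF→ABD adds A, B → {A, B, C, D, E, F}. Minimal: {D}⁺ = {D, E, F}; {C}⁺ = {C} — none reach the full schema.
{C, F}⁺: F→E adds E; CEF→ABD adds A, B, D → {A, B, C, D, E, F}. Minimal: {F}⁺ = {E, F}; {C}⁺ = {C} — none reach the full schema.
{A, B, C}⁺: AB→E adds E; BCE→ADF adds D, F → {A, B, C, D, E, F}. Minimal: {B, C}⁺ = {B, C}; {A, C}⁺ = {A, C}; {A, B}⁺ = {A, B, E} — none reach the full schema.
{B, C, E}⁺: BCE→ADF adds A, D, F → {A, B, C, D, E, F}. Minimal: {C, E}⁺ = {C, E}; {B, E}⁺ = {B, E}; {B, C}⁺ = {B, C} — none reach the full schema.
Any other superkey contains one of these as a subset, so there are no further candidate keys.

{B, D}, {C, D}, {C, F}, {A, B, C}, {B, C, E}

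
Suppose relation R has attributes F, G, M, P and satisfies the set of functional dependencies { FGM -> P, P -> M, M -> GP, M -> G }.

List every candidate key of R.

{F, M}, {F, P}

{F, M}⁺: M→GP adds G, P → {F, G, M, P}. Minimal: {M}⁺ = {G, M, P}; {F}⁺ = {F} — none reach the full schema.
{F, P}⁺: P→M adds M; M→GP adds G → {F, G, M, P}. Minimal: {P}⁺ = {G, M, P}; {F}⁺ = {F} — none reach the full schema.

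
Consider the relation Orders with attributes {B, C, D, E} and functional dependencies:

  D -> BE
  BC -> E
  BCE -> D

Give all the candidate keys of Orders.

Attribute C never appears on the right-hand side of any dependency, so C must belong to every candidate key.
{C}⁺ = {C}, which is not all of the schema, so we must add further attributes.
{B, C}⁺: BC→E adds E; BCE→D adds D → {B, C, D, E}. Minimal: {C}⁺ = {C}; {B}⁺ = {B} — none reach the full schema.
{C, D}⁺: D→BE adds B, E → {B, C, D, E}. Minimal: {D}⁺ = {B, D, E}; {C}⁺ = {C} — none reach the full schema.
Any other superkey contains one of these as a subset, so there are no further candidate keys.

(B, C); (C, D)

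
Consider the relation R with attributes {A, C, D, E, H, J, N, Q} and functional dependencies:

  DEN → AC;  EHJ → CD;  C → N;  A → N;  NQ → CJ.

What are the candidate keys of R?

(A, E, H, Q), (C, E, H, Q), (E, H, J, Q), (E, H, N, Q)

Attributes E, H, Q never appear on any right-hand side, so every candidate key must contain {E, H, Q}.
{E, H, Q}⁺ = {E, H, Q}, which is not all of the schema, so we must add further attributes.
{A, E, H, Q}⁺: A→N adds N; NQ→CJ adds C, J; EHJ→CD adds D → {A, C, D, E, H, J, N, Q}. Minimal: {E, H, Q}⁺ = {E, H, Q}; {A, H, Q}⁺ = {A, C, H, J, N, Q}; {A, E, Q}⁺ = {A, C, E, J, N, Q}; … — none reach the full schema.
{C, E, H, Q}⁺: C→N adds N; NQ→CJ adds J; EHJ→CD adds D; DEN→AC adds A → {A, C, D, E, H, J, N, Q}. Minimal: {E, H, Q}⁺ = {E, H, Q}; {C, H, Q}⁺ = {C, H, J, N, Q}; {C, E, Q}⁺ = {C, E, J, N, Q}; … — none reach the full schema.
{E, H, J, Q}⁺: EHJ→CD adds C, D; C→N adds N; DEN→AC adds A → {A, C, D, E, H, J, N, Q}. Minimal: {H, J, Q}⁺ = {H, J, Q}; {E, J, Q}⁺ = {E, J, Q}; {E, H, Q}⁺ = {E, H, Q}; … — none reach the full schema.
{E, H, N, Q}⁺: NQ→CJ adds C, J; EHJ→CD adds D; DEN→AC adds A → {A, C, D, E, H, J, N, Q}. Minimal: {H, N, Q}⁺ = {C, H, J, N, Q}; {E, N, Q}⁺ = {C, E, J, N, Q}; {E, H, Q}⁺ = {E, H, Q}; … — none reach the full schema.
Any other superkey contains one of these as a subset, so there are no further candidate keys.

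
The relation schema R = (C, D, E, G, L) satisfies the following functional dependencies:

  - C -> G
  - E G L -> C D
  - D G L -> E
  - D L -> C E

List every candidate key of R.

{D, L}⁺: DL→CE adds C, E; C→G adds G → {C, D, E, G, L}. Minimal: {L}⁺ = {L}; {D}⁺ = {D} — none reach the full schema.
{C, E, L}⁺: C→G adds G; EGL→CD adds D → {C, D, E, G, L}. Minimal: {E, L}⁺ = {E, L}; {C, L}⁺ = {C, G, L}; {C, E}⁺ = {C, E, G} — none reach the full schema.
{E, G, L}⁺: EGL→CD adds C, D → {C, D, E, G, L}. Minimal: {G, L}⁺ = {G, L}; {E, L}⁺ = {E, L}; {E, G}⁺ = {E, G} — none reach the full schema.
Any other superkey contains one of these as a subset, so there are no further candidate keys.

DL, CEL, EGL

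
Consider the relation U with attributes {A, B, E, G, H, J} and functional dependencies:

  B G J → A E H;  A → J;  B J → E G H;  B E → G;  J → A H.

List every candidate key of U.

(A, B), (B, J)

Attribute B never appears on the right-hand side of any dependency, so B must belong to every candidate key.
{B}⁺ = {B}, which is not all of the schema, so we must add further attributes.
{A, B}⁺: A→J adds J; BJ→EGH adds E, G, H → {A, B, E, G, H, J}.
{B, J}⁺: BJ→EGH adds E, G, H; J→AH adds A → {A, B, E, G, H, J}.
Any other superkey contains one of these as a subset, so there are no further candidate keys.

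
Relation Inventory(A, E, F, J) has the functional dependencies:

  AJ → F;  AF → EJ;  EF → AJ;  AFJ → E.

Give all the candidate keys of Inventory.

{A, F}, {A, J}, {E, F}

{A, F}⁺: AF→EJ adds E, J → {A, E, F, J}. Minimal: {F}⁺ = {F}; {A}⁺ = {A} — none reach the full schema.
{A, J}⁺: AJ→F adds F; AF→EJ adds E → {A, E, F, J}. Minimal: {J}⁺ = {J}; {A}⁺ = {A} — none reach the full schema.
{E, F}⁺: EF→AJ adds A, J → {A, E, F, J}. Minimal: {F}⁺ = {F}; {E}⁺ = {E} — none reach the full schema.
Any other superkey contains one of these as a subset, so there are no further candidate keys.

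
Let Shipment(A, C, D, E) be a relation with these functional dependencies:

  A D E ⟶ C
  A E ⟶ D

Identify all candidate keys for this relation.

Attributes A, E never appear on any right-hand side, so every candidate key must contain {A, E}.
{A, E}⁺ = {A, C, D, E}, which is all of the schema, so {A, E} is the only candidate key.

(A, E)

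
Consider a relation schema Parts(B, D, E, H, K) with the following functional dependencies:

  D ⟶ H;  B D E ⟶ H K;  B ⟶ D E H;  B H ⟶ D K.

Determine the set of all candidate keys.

{B}

{B}⁺: B→DEH adds D, E, H; BH→DK adds K → {B, D, E, H, K}.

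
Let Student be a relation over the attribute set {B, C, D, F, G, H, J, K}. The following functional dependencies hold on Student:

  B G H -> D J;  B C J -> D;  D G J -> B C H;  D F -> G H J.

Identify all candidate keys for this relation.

{D, F, K}, {B, C, F, J, K}, {B, F, G, H, K}

Attributes F, K never appear on any right-hand side, so every candidate key must contain {F, K}.
{F, K}⁺ = {F, K}, which is not all of the schema, so we must add further attributes.
{D, F, K}⁺: DF→GHJ adds G, H, J; DGJ→BCH adds B, C → {B, C, D, F, G, H, J, K}. Minimal: {F, K}⁺ = {F, K}; {D, K}⁺ = {D, K}; {D, F}⁺ = {B, C, D, F, G, H, J} — none reach the full schema.
{B, C, F, J, K}⁺: BCJ→D adds D; DF→GHJ adds G, H → {B, C, D, F, G, H, J, K}. Minimal: {C, F, J, K}⁺ = {C, F, J, K}; {B, F, J, K}⁺ = {B, F, J, K}; {B, C, J, K}⁺ = {B, C, D, J, K}; … — none reach the full schema.
{B, F, G, H, K}⁺: BGH→DJ adds D, J; DGJ→BCH adds C → {B, C, D, F, G, H, J, K}. Minimal: {F, G, H, K}⁺ = {F, G, H, K}; {B, G, H, K}⁺ = {B, C, D, G, H, J, K}; {B, F, H, K}⁺ = {B, F, H, K}; … — none reach the full schema.
Any other superkey contains one of these as a subset, so there are no further candidate keys.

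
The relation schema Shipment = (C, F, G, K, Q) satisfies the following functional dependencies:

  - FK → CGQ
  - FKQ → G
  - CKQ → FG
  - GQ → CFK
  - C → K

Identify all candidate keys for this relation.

{C, F}⁺: C→K adds K; FK→CGQ adds G, Q → {C, F, G, K, Q}. Minimal: {F}⁺ = {F}; {C}⁺ = {C, K} — none reach the full schema.
{C, Q}⁺: C→K adds K; CKQ→FG adds F, G → {C, F, G, K, Q}. Minimal: {Q}⁺ = {Q}; {C}⁺ = {C, K} — none reach the full schema.
{F, K}⁺: FK→CGQ adds C, G, Q → {C, F, G, K, Q}. Minimal: {K}⁺ = {K}; {F}⁺ = {F} — none reach the full schema.
{G, Q}⁺: GQ→CFK adds C, F, K → {C, F, G, K, Q}. Minimal: {Q}⁺ = {Q}; {G}⁺ = {G} — none reach the full schema.

(C, F), (C, Q), (F, K), (G, Q)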